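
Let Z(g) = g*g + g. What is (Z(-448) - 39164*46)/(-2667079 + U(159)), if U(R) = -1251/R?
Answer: 1632082/2718377 ≈ 0.60039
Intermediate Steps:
Z(g) = g + g² (Z(g) = g² + g = g + g²)
(Z(-448) - 39164*46)/(-2667079 + U(159)) = (-448*(1 - 448) - 39164*46)/(-2667079 - 1251/159) = (-448*(-447) - 1801544)/(-2667079 - 1251*1/159) = (200256 - 1801544)/(-2667079 - 417/53) = -1601288/(-141355604/53) = -1601288*(-53/141355604) = 1632082/2718377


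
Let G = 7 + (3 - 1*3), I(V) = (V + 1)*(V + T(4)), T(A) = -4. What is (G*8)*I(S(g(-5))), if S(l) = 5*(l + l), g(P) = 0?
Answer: -224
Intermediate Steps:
S(l) = 10*l (S(l) = 5*(2*l) = 10*l)
I(V) = (1 + V)*(-4 + V) (I(V) = (V + 1)*(V - 4) = (1 + V)*(-4 + V))
G = 7 (G = 7 + (3 - 3) = 7 + 0 = 7)
(G*8)*I(S(g(-5))) = (7*8)*(-4 + (10*0)² - 30*0) = 56*(-4 + 0² - 3*0) = 56*(-4 + 0 + 0) = 56*(-4) = -224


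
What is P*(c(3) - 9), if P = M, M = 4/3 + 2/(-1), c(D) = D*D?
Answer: 0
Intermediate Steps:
c(D) = D²
M = -⅔ (M = 4*(⅓) + 2*(-1) = 4/3 - 2 = -⅔ ≈ -0.66667)
P = -⅔ ≈ -0.66667
P*(c(3) - 9) = -2*(3² - 9)/3 = -2*(9 - 9)/3 = -⅔*0 = 0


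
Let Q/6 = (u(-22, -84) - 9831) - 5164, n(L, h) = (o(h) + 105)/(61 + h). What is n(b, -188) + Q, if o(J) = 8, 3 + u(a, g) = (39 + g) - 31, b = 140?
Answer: -11486501/127 ≈ -90445.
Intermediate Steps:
u(a, g) = 5 + g (u(a, g) = -3 + ((39 + g) - 31) = -3 + (8 + g) = 5 + g)
n(L, h) = 113/(61 + h) (n(L, h) = (8 + 105)/(61 + h) = 113/(61 + h))
Q = -90444 (Q = 6*(((5 - 84) - 9831) - 5164) = 6*((-79 - 9831) - 5164) = 6*(-9910 - 5164) = 6*(-15074) = -90444)
n(b, -188) + Q = 113/(61 - 188) - 90444 = 113/(-127) - 90444 = 113*(-1/127) - 90444 = -113/127 - 90444 = -11486501/127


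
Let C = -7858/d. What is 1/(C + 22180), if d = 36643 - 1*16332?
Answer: 20311/450490122 ≈ 4.5086e-5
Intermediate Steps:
d = 20311 (d = 36643 - 16332 = 20311)
C = -7858/20311 ≈ -0.38688
1/(C + 22180) = 1/(-7858/20311 + 22180) = 1/(450490122/20311) = 20311/450490122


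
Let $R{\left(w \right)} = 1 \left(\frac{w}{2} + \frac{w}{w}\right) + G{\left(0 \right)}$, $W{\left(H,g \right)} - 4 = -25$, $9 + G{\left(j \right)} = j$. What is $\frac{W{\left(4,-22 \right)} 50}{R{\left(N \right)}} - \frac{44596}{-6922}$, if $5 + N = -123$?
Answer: $\frac{873251}{41532} \approx 21.026$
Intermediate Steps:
$N = -128$ ($N = -5 - 123 = -128$)
$G{\left(j \right)} = -9 + j$
$W{\left(H,g \right)} = -21$ ($W{\left(H,g \right)} = 4 - 25 = -21$)
$R{\left(w \right)} = -8 + \frac{w}{2}$ ($R{\left(w \right)} = 1 \left(\frac{w}{2} + \frac{w}{w}\right) + \left(-9 + 0\right) = 1 \left(w \frac{1}{2} + 1\right) - 9 = 1 \left(\frac{w}{2} + 1\right) - 9 = 1 \left(1 + \frac{w}{2}\right) - 9 = \left(1 + \frac{w}{2}\right) - 9 = -8 + \frac{w}{2}$)
$\frac{W{\left(4,-22 \right)} 50}{R{\left(N \right)}} - \frac{44596}{-6922} = \frac{\left(-21\right) 50}{-8 + \frac{1}{2} \left(-128\right)} - \frac{44596}{-6922} = - \frac{1050}{-8 - 64} - - \frac{22298}{3461} = - \frac{1050}{-72} + \frac{22298}{3461} = \left(-1050\right) \left(- \frac{1}{72}\right) + \frac{22298}{3461} = \frac{175}{12} + \frac{22298}{3461} = \frac{873251}{41532}$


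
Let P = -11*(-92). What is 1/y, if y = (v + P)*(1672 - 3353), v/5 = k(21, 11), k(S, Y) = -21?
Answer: -1/1524667 ≈ -6.5588e-7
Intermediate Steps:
v = -105 (v = 5*(-21) = -105)
P = 1012
y = -1524667 (y = (-105 + 1012)*(1672 - 3353) = 907*(-1681) = -1524667)
1/y = 1/(-1524667) = -1/1524667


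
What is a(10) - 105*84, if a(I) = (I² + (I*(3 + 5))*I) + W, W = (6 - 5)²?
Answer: -7919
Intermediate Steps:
W = 1 (W = 1² = 1)
a(I) = 1 + 9*I² (a(I) = (I² + (I*(3 + 5))*I) + 1 = (I² + (I*8)*I) + 1 = (I² + (8*I)*I) + 1 = (I² + 8*I²) + 1 = 9*I² + 1 = 1 + 9*I²)
a(10) - 105*84 = (1 + 9*10²) - 105*84 = (1 + 9*100) - 8820 = (1 + 900) - 8820 = 901 - 8820 = -7919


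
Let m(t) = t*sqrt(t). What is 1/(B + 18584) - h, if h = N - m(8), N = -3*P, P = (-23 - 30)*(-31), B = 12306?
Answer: 152256811/30890 + 16*sqrt(2) ≈ 4951.6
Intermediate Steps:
P = 1643 (P = -53*(-31) = 1643)
N = -4929 (N = -3*1643 = -4929)
m(t) = t**(3/2)
h = -4929 - 16*sqrt(2) (h = -4929 - 8**(3/2) = -4929 - 16*sqrt(2) ≈ -4951.6)
1/(B + 18584) - h = 1/(12306 + 18584) - (-4929 - 16*sqrt(2)) = 1/30890 + (4929 + 16*sqrt(2)) = 152256811/30890 + 16*sqrt(2)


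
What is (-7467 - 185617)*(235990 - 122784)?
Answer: -21858267304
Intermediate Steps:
(-7467 - 185617)*(235990 - 122784) = -193084*113206 = -21858267304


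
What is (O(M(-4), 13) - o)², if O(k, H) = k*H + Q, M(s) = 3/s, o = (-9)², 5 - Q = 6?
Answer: 134689/16 ≈ 8418.1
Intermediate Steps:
Q = -1 (Q = 5 - 1*6 = 5 - 6 = -1)
o = 81
O(k, H) = -1 + H*k (O(k, H) = k*H - 1 = H*k - 1 = -1 + H*k)
(O(M(-4), 13) - o)² = ((-1 + 13*(3/(-4))) - 1*81)² = ((-1 + 13*(3*(-¼))) - 81)² = ((-1 + 13*(-¾)) - 81)² = ((-1 - 39/4) - 81)² = (-43/4 - 81)² = (-367/4)² = 134689/16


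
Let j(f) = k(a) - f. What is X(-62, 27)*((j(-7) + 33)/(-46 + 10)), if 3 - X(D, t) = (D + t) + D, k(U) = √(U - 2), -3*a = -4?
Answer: -1000/9 - 25*I*√6/27 ≈ -111.11 - 2.268*I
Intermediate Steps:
a = 4/3 (a = -⅓*(-4) = 4/3 ≈ 1.3333)
k(U) = √(-2 + U)
j(f) = -f + I*√6/3 (j(f) = √(-2 + 4/3) - f = √(-⅔) - f = I*√6/3 - f = -f + I*√6/3)
X(D, t) = 3 - t - 2*D (X(D, t) = 3 - ((D + t) + D) = 3 - (t + 2*D) = 3 + (-t - 2*D) = 3 - t - 2*D)
X(-62, 27)*((j(-7) + 33)/(-46 + 10)) = (3 - 1*27 - 2*(-62))*(((-1*(-7) + I*√6/3) + 33)/(-46 + 10)) = (3 - 27 + 124)*(((7 + I*√6/3) + 33)/(-36)) = 100*((40 + I*√6/3)*(-1/36)) = 100*(-10/9 - I*√6/108) = -1000/9 - 25*I*√6/27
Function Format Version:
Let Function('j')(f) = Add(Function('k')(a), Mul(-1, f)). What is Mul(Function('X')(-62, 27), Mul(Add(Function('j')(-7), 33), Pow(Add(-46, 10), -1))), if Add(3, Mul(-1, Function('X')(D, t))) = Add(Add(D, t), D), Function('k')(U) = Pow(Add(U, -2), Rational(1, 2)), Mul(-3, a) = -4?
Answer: Add(Rational(-1000, 9), Mul(Rational(-25, 27), I, Pow(6, Rational(1, 2)))) ≈ Add(-111.11, Mul(-2.2680, I))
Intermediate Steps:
a = Rational(4, 3) (a = Mul(Rational(-1, 3), -4) = Rational(4, 3) ≈ 1.3333)
Function('k')(U) = Pow(Add(-2, U), Rational(1, 2))
Function('j')(f) = Add(Mul(-1, f), Mul(Rational(1, 3), I, Pow(6, Rational(1, 2)))) (Function('j')(f) = Add(Pow(Add(-2, Rational(4, 3)), Rational(1, 2)), Mul(-1, f)) = Add(Pow(Rational(-2, 3), Rational(1, 2)), Mul(-1, f)) = Add(Mul(Rational(1, 3), I, Pow(6, Rational(1, 2))), Mul(-1, f)) = Add(Mul(-1, f), Mul(Rational(1, 3), I, Pow(6, Rational(1, 2)))))
Function('X')(D, t) = Add(3, Mul(-1, t), Mul(-2, D)) (Function('X')(D, t) = Add(3, Mul(-1, Add(Add(D, t), D))) = Add(3, Mul(-1, Add(t, Mul(2, D)))) = Add(3, Add(Mul(-1, t), Mul(-2, D))) = Add(3, Mul(-1, t), Mul(-2, D)))
Mul(Function('X')(-62, 27), Mul(Add(Function('j')(-7), 33), Pow(Add(-46, 10), -1))) = Mul(Add(3, Mul(-1, 27), Mul(-2, -62)), Mul(Add(Add(Mul(-1, -7), Mul(Rational(1, 3), I, Pow(6, Rational(1, 2)))), 33), Pow(Add(-46, 10), -1))) = Mul(Add(3, -27, 124), Mul(Add(Add(7, Mul(Rational(1, 3), I, Pow(6, Rational(1, 2)))), 33), Pow(-36, -1))) = Mul(100, Mul(Add(40, Mul(Rational(1, 3), I, Pow(6, Rational(1, 2)))), Rational(-1, 36))) = Mul(100, Add(Rational(-10, 9), Mul(Rational(-1, 108), I, Pow(6, Rational(1, 2))))) = Add(Rational(-1000, 9), Mul(Rational(-25, 27), I, Pow(6, Rational(1, 2))))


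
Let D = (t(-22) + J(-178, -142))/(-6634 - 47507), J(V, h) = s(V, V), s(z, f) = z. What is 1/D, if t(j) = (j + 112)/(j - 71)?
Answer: 1678371/5548 ≈ 302.52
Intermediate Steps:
J(V, h) = V
t(j) = (112 + j)/(-71 + j)
D = 5548/1678371 (D = ((112 - 22)/(-71 - 22) - 178)/(-6634 - 47507) = (90/(-93) - 178)/(-54141) = (-1/93*90 - 178)*(-1/54141) = (-30/31 - 178)*(-1/54141) = -5548/31*(-1/54141) = 5548/1678371 ≈ 0.0033056)
1/D = 1/(5548/1678371) = 1678371/5548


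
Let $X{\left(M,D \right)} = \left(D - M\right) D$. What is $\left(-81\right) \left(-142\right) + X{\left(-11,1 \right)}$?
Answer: $11514$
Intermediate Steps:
$X{\left(M,D \right)} = D \left(D - M\right)$
$\left(-81\right) \left(-142\right) + X{\left(-11,1 \right)} = \left(-81\right) \left(-142\right) + 1 \left(1 - -11\right) = 11502 + 1 \left(1 + 11\right) = 11502 + 1 \cdot 12 = 11502 + 12 = 11514$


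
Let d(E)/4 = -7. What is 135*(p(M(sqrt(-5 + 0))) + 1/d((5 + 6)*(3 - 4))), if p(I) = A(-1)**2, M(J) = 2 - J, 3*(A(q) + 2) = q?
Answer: 20445/28 ≈ 730.18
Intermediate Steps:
A(q) = -2 + q/3
d(E) = -28 (d(E) = 4*(-7) = -28)
p(I) = 49/9 (p(I) = (-2 + (1/3)*(-1))**2 = (-2 - 1/3)**2 = (-7/3)**2 = 49/9)
135*(p(M(sqrt(-5 + 0))) + 1/d((5 + 6)*(3 - 4))) = 135*(49/9 + 1/(-28)) = 135*(49/9 - 1/28) = 135*(1363/252) = 20445/28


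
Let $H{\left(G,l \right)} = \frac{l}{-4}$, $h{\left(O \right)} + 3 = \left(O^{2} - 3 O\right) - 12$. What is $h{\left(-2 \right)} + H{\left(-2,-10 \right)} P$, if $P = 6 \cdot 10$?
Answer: $145$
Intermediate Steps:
$P = 60$
$h{\left(O \right)} = -15 + O^{2} - 3 O$ ($h{\left(O \right)} = -3 - \left(12 - O^{2} + 3 O\right) = -15 + O^{2} - 3 O$)
$H{\left(G,l \right)} = - \frac{l}{4}$ ($H{\left(G,l \right)} = l \left(- \frac{1}{4}\right) = - \frac{l}{4}$)
$h{\left(-2 \right)} + H{\left(-2,-10 \right)} P = \left(-15 + \left(-2\right)^{2} - -6\right) + \left(- \frac{1}{4}\right) \left(-10\right) 60 = \left(-15 + 4 + 6\right) + \frac{5}{2} \cdot 60 = -5 + 150 = 145$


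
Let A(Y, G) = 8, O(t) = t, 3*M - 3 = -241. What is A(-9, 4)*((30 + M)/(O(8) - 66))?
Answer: 592/87 ≈ 6.8046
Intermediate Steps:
M = -238/3 (M = 1 + (1/3)*(-241) = 1 - 241/3 = -238/3 ≈ -79.333)
A(-9, 4)*((30 + M)/(O(8) - 66)) = 8*((30 - 238/3)/(8 - 66)) = 8*(-148/3/(-58)) = 8*(-148/3*(-1/58)) = 8*(74/87) = 592/87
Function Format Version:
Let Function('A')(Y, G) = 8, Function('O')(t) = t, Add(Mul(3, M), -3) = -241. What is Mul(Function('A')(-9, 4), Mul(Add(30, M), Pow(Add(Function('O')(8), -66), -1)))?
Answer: Rational(592, 87) ≈ 6.8046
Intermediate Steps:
M = Rational(-238, 3) (M = Add(1, Mul(Rational(1, 3), -241)) = Add(1, Rational(-241, 3)) = Rational(-238, 3) ≈ -79.333)
Mul(Function('A')(-9, 4), Mul(Add(30, M), Pow(Add(Function('O')(8), -66), -1))) = Mul(8, Mul(Add(30, Rational(-238, 3)), Pow(Add(8, -66), -1))) = Mul(8, Mul(Rational(-148, 3), Pow(-58, -1))) = Mul(8, Mul(Rational(-148, 3), Rational(-1, 58))) = Mul(8, Rational(74, 87)) = Rational(592, 87)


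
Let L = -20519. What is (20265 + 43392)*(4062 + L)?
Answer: -1047603249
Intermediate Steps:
(20265 + 43392)*(4062 + L) = (20265 + 43392)*(4062 - 20519) = 63657*(-16457) = -1047603249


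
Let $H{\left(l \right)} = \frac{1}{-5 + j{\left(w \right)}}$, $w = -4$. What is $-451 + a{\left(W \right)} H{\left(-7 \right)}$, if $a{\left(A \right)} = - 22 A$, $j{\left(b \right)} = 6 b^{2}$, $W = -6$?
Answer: $- \frac{40909}{91} \approx -449.55$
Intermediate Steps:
$H{\left(l \right)} = \frac{1}{91}$ ($H{\left(l \right)} = \frac{1}{-5 + 6 \left(-4\right)^{2}} = \frac{1}{-5 + 6 \cdot 16} = \frac{1}{-5 + 96} = \frac{1}{91}$)
$-451 + a{\left(W \right)} H{\left(-7 \right)} = -451 + \left(-22\right) \left(-6\right) \frac{1}{91} = -451 + 132 \cdot \frac{1}{91} = -451 + \frac{132}{91} = - \frac{40909}{91}$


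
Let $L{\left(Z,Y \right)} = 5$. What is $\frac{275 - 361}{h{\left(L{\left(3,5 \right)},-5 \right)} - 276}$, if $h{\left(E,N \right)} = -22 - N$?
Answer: $\frac{86}{293} \approx 0.29352$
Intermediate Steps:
$\frac{275 - 361}{h{\left(L{\left(3,5 \right)},-5 \right)} - 276} = \frac{275 - 361}{\left(-22 - -5\right) - 276} = - \frac{86}{\left(-22 + 5\right) - 276} = - \frac{86}{-17 - 276} = - \frac{86}{-293} = \left(-86\right) \left(- \frac{1}{293}\right) = \frac{86}{293}$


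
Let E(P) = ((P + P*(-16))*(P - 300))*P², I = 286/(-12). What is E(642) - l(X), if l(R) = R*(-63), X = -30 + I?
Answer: -2714891301663/2 ≈ -1.3574e+12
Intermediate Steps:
I = -143/6 (I = 286*(-1/12) = -143/6 ≈ -23.833)
X = -323/6 (X = -30 - 143/6 = -323/6 ≈ -53.833)
l(R) = -63*R
E(P) = -15*P³*(-300 + P) (E(P) = ((P - 16*P)*(-300 + P))*P² = ((-15*P)*(-300 + P))*P² = (-15*P*(-300 + P))*P² = -15*P³*(-300 + P))
E(642) - l(X) = 15*642³*(300 - 1*642) - (-63)*(-323)/6 = 15*264609288*(300 - 642) - 1*6783/2 = 15*264609288*(-342) - 6783/2 = -1357445647440 - 6783/2 = -2714891301663/2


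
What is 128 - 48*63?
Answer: -2896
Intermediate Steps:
128 - 48*63 = 128 - 3024 = -2896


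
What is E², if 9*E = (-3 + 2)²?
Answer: 1/81 ≈ 0.012346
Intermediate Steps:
E = ⅑ (E = (-3 + 2)²/9 = (⅑)*(-1)² = (⅑)*1 = ⅑ ≈ 0.11111)
E² = (⅑)² = 1/81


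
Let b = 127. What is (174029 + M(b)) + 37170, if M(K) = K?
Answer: 211326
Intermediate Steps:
(174029 + M(b)) + 37170 = (174029 + 127) + 37170 = 174156 + 37170 = 211326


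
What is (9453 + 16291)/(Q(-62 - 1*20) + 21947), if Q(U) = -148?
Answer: 25744/21799 ≈ 1.1810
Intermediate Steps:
(9453 + 16291)/(Q(-62 - 1*20) + 21947) = (9453 + 16291)/(-148 + 21947) = 25744/21799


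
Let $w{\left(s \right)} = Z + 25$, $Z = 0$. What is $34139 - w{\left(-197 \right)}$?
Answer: $34114$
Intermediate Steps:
$w{\left(s \right)} = 25$ ($w{\left(s \right)} = 0 + 25 = 25$)
$34139 - w{\left(-197 \right)} = 34139 - 25 = 34114$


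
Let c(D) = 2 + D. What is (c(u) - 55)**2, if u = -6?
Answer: 3481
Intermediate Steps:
(c(u) - 55)**2 = ((2 - 6) - 55)**2 = (-4 - 55)**2 = (-59)**2 = 3481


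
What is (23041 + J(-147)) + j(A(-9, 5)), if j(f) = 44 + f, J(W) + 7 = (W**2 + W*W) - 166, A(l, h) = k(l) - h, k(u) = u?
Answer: 66116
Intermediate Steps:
A(l, h) = l - h
J(W) = -173 + 2*W**2 (J(W) = -7 + ((W**2 + W*W) - 166) = -7 + ((W**2 + W**2) - 166) = -7 + (2*W**2 - 166) = -7 + (-166 + 2*W**2) = -173 + 2*W**2)
(23041 + J(-147)) + j(A(-9, 5)) = (23041 + (-173 + 2*(-147)**2)) + (44 + (-9 - 1*5)) = (23041 + (-173 + 2*21609)) + (44 + (-9 - 5)) = (23041 + (-173 + 43218)) + (44 - 14) = (23041 + 43045) + 30 = 66086 + 30 = 66116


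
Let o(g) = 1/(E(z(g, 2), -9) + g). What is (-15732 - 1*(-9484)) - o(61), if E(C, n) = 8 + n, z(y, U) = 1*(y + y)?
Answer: -374881/60 ≈ -6248.0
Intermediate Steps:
z(y, U) = 2*y (z(y, U) = 1*(2*y) = 2*y)
o(g) = 1/(-1 + g) (o(g) = 1/((8 - 9) + g) = 1/(-1 + g))
(-15732 - 1*(-9484)) - o(61) = (-15732 - 1*(-9484)) - 1/(-1 + 61) = (-15732 + 9484) - 1/60 = -6248 - 1*1/60 = -6248 - 1/60 = -374881/60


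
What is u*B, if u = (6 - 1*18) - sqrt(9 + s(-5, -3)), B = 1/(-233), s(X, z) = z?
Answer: 12/233 + sqrt(6)/233 ≈ 0.062015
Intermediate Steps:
B = -1/233 ≈ -0.0042918
u = -12 - sqrt(6) (u = (6 - 1*18) - sqrt(9 - 3) = (6 - 18) - sqrt(6) = -12 - sqrt(6) ≈ -14.449)
u*B = (-12 - sqrt(6))*(-1/233) = 12/233 + sqrt(6)/233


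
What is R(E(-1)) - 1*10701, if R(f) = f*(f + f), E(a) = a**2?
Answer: -10699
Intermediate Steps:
R(f) = 2*f**2 (R(f) = f*(2*f) = 2*f**2)
R(E(-1)) - 1*10701 = 2*((-1)**2)**2 - 1*10701 = 2*1**2 - 10701 = 2*1 - 10701 = 2 - 10701 = -10699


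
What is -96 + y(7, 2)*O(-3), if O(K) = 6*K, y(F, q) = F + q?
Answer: -258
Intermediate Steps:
-96 + y(7, 2)*O(-3) = -96 + (7 + 2)*(6*(-3)) = -96 + 9*(-18) = -96 - 162 = -258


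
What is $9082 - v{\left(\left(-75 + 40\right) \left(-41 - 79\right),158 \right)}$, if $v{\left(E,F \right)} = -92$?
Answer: $9174$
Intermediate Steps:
$9082 - v{\left(\left(-75 + 40\right) \left(-41 - 79\right),158 \right)} = 9082 - -92 = 9082 + 92 = 9174$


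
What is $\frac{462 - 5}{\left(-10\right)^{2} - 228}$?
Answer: $- \frac{457}{128} \approx -3.5703$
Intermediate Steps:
$\frac{462 - 5}{\left(-10\right)^{2} - 228} = \frac{457}{100 - 228} = \frac{457}{-128} = 457 \left(- \frac{1}{128}\right) = - \frac{457}{128}$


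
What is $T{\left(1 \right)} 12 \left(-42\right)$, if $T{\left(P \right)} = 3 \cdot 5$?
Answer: $-7560$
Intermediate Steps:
$T{\left(P \right)} = 15$
$T{\left(1 \right)} 12 \left(-42\right) = 15 \cdot 12 \left(-42\right) = 180 \left(-42\right) = -7560$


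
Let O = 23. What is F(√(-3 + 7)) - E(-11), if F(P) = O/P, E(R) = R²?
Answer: -219/2 ≈ -109.50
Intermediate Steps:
F(P) = 23/P
F(√(-3 + 7)) - E(-11) = 23/(√(-3 + 7)) - 1*(-11)² = 23/(√4) - 1*121 = 23/2 - 121 = -219/2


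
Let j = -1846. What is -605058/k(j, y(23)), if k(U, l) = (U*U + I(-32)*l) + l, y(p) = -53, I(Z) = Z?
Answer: -201686/1136453 ≈ -0.17747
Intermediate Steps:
k(U, l) = U² - 31*l (k(U, l) = (U*U - 32*l) + l = (U² - 32*l) + l = U² - 31*l)
-605058/k(j, y(23)) = -605058/((-1846)² - 31*(-53)) = -605058/(3407716 + 1643) = -605058/3409359 = -605058*1/3409359 = -201686/1136453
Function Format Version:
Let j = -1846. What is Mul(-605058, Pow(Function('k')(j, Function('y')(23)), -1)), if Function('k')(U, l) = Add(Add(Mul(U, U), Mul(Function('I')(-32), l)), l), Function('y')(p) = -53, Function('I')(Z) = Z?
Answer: Rational(-201686, 1136453) ≈ -0.17747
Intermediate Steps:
Function('k')(U, l) = Add(Pow(U, 2), Mul(-31, l)) (Function('k')(U, l) = Add(Add(Mul(U, U), Mul(-32, l)), l) = Add(Add(Pow(U, 2), Mul(-32, l)), l) = Add(Pow(U, 2), Mul(-31, l)))
Mul(-605058, Pow(Function('k')(j, Function('y')(23)), -1)) = Mul(-605058, Pow(Add(Pow(-1846, 2), Mul(-31, -53)), -1)) = Mul(-605058, Pow(Add(3407716, 1643), -1)) = Mul(-605058, Pow(3409359, -1)) = Mul(-605058, Rational(1, 3409359)) = Rational(-201686, 1136453)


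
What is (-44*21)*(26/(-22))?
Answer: 1092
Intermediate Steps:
(-44*21)*(26/(-22)) = -24024*(-1)/22 = -924*(-13/11) = 1092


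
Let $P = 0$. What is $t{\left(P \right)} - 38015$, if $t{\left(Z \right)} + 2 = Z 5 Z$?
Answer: $-38017$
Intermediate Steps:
$t{\left(Z \right)} = -2 + 5 Z^{2}$ ($t{\left(Z \right)} = -2 + Z 5 Z = -2 + 5 Z Z = -2 + 5 Z^{2}$)
$t{\left(P \right)} - 38015 = \left(-2 + 5 \cdot 0^{2}\right) - 38015 = \left(-2 + 5 \cdot 0\right) - 38015 = \left(-2 + 0\right) - 38015 = -2 - 38015 = -38017$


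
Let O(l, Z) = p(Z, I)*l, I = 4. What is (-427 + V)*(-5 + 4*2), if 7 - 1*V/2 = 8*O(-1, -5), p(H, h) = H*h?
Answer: -2199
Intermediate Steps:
O(l, Z) = 4*Z*l (O(l, Z) = (Z*4)*l = (4*Z)*l = 4*Z*l)
V = -306 (V = 14 - 16*4*(-5)*(-1) = 14 - 16*20 = 14 - 2*160 = 14 - 320 = -306)
(-427 + V)*(-5 + 4*2) = (-427 - 306)*(-5 + 4*2) = -733*(-5 + 8) = -733*3 = -2199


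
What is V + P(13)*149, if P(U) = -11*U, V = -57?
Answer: -21364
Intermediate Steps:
V + P(13)*149 = -57 - 11*13*149 = -57 - 143*149 = -57 - 21307 = -21364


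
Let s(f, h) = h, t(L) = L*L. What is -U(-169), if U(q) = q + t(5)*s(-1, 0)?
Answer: 169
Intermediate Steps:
t(L) = L**2
U(q) = q (U(q) = q + 5**2*0 = q + 25*0 = q + 0 = q)
-U(-169) = -1*(-169) = 169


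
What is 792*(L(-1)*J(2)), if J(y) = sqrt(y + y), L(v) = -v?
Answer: 1584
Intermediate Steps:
J(y) = sqrt(2)*sqrt(y) (J(y) = sqrt(2*y) = sqrt(2)*sqrt(y))
792*(L(-1)*J(2)) = 792*((-1*(-1))*(sqrt(2)*sqrt(2))) = 792*(1*2) = 792*2 = 1584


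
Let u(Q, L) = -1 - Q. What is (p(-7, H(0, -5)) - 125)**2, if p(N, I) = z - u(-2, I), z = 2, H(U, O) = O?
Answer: 15376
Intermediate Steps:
p(N, I) = 1 (p(N, I) = 2 - (-1 - 1*(-2)) = 2 - (-1 + 2) = 2 - 1*1 = 2 - 1 = 1)
(p(-7, H(0, -5)) - 125)**2 = (1 - 125)**2 = (-124)**2 = 15376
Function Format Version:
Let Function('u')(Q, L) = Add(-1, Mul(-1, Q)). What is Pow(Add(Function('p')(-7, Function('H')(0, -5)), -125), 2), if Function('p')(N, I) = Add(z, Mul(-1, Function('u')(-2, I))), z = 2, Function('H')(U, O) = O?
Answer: 15376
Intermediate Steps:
Function('p')(N, I) = 1 (Function('p')(N, I) = Add(2, Mul(-1, Add(-1, Mul(-1, -2)))) = Add(2, Mul(-1, Add(-1, 2))) = Add(2, Mul(-1, 1)) = Add(2, -1) = 1)
Pow(Add(Function('p')(-7, Function('H')(0, -5)), -125), 2) = Pow(Add(1, -125), 2) = Pow(-124, 2) = 15376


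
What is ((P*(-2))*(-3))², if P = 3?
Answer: 324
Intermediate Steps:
((P*(-2))*(-3))² = ((3*(-2))*(-3))² = (-6*(-3))² = 18² = 324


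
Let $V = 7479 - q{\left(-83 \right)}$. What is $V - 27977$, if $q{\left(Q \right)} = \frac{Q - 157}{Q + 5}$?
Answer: $- \frac{266514}{13} \approx -20501.0$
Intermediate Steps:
$q{\left(Q \right)} = \frac{-157 + Q}{5 + Q}$
$V = \frac{97187}{13}$ ($V = 7479 - \frac{-157 - 83}{5 - 83} = 7479 - \frac{1}{-78} \left(-240\right) = 7479 - \left(- \frac{1}{78}\right) \left(-240\right) = 7479 - \frac{40}{13} = \frac{97187}{13} \approx 7475.9$)
$V - 27977 = \frac{97187}{13} - 27977 = - \frac{266514}{13}$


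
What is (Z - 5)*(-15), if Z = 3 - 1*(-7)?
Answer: -75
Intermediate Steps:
Z = 10 (Z = 3 + 7 = 10)
(Z - 5)*(-15) = (10 - 5)*(-15) = 5*(-15) = -75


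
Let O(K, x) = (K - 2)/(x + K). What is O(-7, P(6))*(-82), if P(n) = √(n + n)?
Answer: -5166/37 - 1476*√3/37 ≈ -208.72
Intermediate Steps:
P(n) = √2*√n (P(n) = √(2*n) = √2*√n)
O(K, x) = (-2 + K)/(K + x)
O(-7, P(6))*(-82) = ((-2 - 7)/(-7 + √2*√6))*(-82) = (-9/(-7 + 2*√3))*(-82) = -9/(-7 + 2*√3)*(-82) = 738/(-7 + 2*√3)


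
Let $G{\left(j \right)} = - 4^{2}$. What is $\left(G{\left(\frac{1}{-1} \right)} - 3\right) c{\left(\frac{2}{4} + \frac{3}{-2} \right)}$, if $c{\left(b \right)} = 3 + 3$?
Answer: $-114$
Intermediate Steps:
$c{\left(b \right)} = 6$
$G{\left(j \right)} = -16$ ($G{\left(j \right)} = \left(-1\right) 16 = -16$)
$\left(G{\left(\frac{1}{-1} \right)} - 3\right) c{\left(\frac{2}{4} + \frac{3}{-2} \right)} = \left(-16 - 3\right) 6 = \left(-19\right) 6 = -114$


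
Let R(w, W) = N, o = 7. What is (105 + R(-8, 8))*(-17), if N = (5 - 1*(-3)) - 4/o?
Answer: -13379/7 ≈ -1911.3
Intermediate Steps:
N = 52/7 (N = (5 - 1*(-3)) - 4/7 = (5 + 3) - 4/7 = 8 - 1*4/7 = 8 - 4/7 = 52/7 ≈ 7.4286)
R(w, W) = 52/7
(105 + R(-8, 8))*(-17) = (105 + 52/7)*(-17) = (787/7)*(-17) = -13379/7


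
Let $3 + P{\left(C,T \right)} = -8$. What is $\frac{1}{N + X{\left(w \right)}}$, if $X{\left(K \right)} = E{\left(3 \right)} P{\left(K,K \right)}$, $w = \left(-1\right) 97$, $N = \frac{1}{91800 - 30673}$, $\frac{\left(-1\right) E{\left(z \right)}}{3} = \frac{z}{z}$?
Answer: $\frac{61127}{2017192} \approx 0.030303$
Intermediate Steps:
$P{\left(C,T \right)} = -11$ ($P{\left(C,T \right)} = -3 - 8 = -11$)
$E{\left(z \right)} = -3$ ($E{\left(z \right)} = - 3 \frac{z}{z} = \left(-3\right) 1 = -3$)
$N = \frac{1}{61127} \approx 1.6359 \cdot 10^{-5}$
$w = -97$
$X{\left(K \right)} = 33$ ($X{\left(K \right)} = \left(-3\right) \left(-11\right) = 33$)
$\frac{1}{N + X{\left(w \right)}} = \frac{1}{\frac{1}{61127} + 33} = \frac{1}{\frac{2017192}{61127}} = \frac{61127}{2017192}$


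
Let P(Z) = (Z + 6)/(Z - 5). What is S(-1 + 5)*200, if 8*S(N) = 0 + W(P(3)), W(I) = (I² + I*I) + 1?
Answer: 2075/2 ≈ 1037.5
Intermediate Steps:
P(Z) = (6 + Z)/(-5 + Z)
W(I) = 1 + 2*I² (W(I) = (I² + I²) + 1 = 2*I² + 1 = 1 + 2*I²)
S(N) = 83/16 (S(N) = (0 + (1 + 2*((6 + 3)/(-5 + 3))²))/8 = (0 + (1 + 2*(9/(-2))²))/8 = (0 + (1 + 2*(-½*9)²))/8 = (0 + (1 + 2*(-9/2)²))/8 = (0 + (1 + 2*(81/4)))/8 = (0 + (1 + 81/2))/8 = (0 + 83/2)/8 = (⅛)*(83/2) = 83/16)
S(-1 + 5)*200 = (83/16)*200 = 2075/2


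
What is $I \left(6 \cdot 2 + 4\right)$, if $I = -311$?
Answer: $-4976$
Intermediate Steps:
$I \left(6 \cdot 2 + 4\right) = - 311 \left(6 \cdot 2 + 4\right) = - 311 \left(12 + 4\right) = \left(-311\right) 16 = -4976$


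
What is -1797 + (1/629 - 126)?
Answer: -1209566/629 ≈ -1923.0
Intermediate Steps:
-1797 + (1/629 - 126) = -1797 - 79253/629 = -1209566/629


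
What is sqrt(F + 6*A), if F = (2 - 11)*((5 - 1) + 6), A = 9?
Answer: 6*I ≈ 6.0*I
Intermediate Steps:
F = -90 (F = -9*(4 + 6) = -9*10 = -90)
sqrt(F + 6*A) = sqrt(-90 + 6*9) = sqrt(-90 + 54) = sqrt(-36) = 6*I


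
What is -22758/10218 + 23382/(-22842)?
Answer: -2341838/720369 ≈ -3.2509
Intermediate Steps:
-22758/10218 + 23382/(-22842) = -22758*1/10218 + 23382*(-1/22842) = -3793/1703 - 433/423 = -2341838/720369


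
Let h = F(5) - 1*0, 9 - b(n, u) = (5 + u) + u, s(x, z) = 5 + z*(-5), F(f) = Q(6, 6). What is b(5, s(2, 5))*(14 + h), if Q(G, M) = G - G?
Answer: 616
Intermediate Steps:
Q(G, M) = 0
F(f) = 0
s(x, z) = 5 - 5*z
b(n, u) = 4 - 2*u (b(n, u) = 9 - ((5 + u) + u) = 9 - (5 + 2*u) = 9 + (-5 - 2*u) = 4 - 2*u)
h = 0 (h = 0 - 1*0 = 0 + 0 = 0)
b(5, s(2, 5))*(14 + h) = (4 - 2*(5 - 5*5))*(14 + 0) = (4 - 2*(5 - 25))*14 = (4 - 2*(-20))*14 = (4 + 40)*14 = 44*14 = 616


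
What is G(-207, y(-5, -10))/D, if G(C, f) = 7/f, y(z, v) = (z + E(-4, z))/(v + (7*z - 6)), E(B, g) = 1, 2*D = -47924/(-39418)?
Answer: 7036113/47924 ≈ 146.82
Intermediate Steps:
D = 11981/19709 (D = (-47924/(-39418))/2 = (-47924*(-1/39418))/2 = (½)*(23962/19709) = 11981/19709 ≈ 0.60789)
y(z, v) = (1 + z)/(-6 + v + 7*z) (y(z, v) = (z + 1)/(v + (7*z - 6)) = (1 + z)/(v + (-6 + 7*z)) = (1 + z)/(-6 + v + 7*z))
G(-207, y(-5, -10))/D = (7/(((1 - 5)/(-6 - 10 + 7*(-5)))))/(11981/19709) = (7/((-4/(-6 - 10 - 35))))*(19709/11981) = (7/((-4/(-51))))*(19709/11981) = (7/((-1/51*(-4))))*(19709/11981) = (7/(4/51))*(19709/11981) = (7*(51/4))*(19709/11981) = (357/4)*(19709/11981) = 7036113/47924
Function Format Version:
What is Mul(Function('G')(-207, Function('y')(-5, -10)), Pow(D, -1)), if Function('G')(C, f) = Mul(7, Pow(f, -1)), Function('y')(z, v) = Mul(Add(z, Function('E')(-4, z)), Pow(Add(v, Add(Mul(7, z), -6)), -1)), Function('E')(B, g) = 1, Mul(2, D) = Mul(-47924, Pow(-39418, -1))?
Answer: Rational(7036113, 47924) ≈ 146.82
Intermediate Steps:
D = Rational(11981, 19709) (D = Mul(Rational(1, 2), Mul(-47924, Pow(-39418, -1))) = Mul(Rational(1, 2), Mul(-47924, Rational(-1, 39418))) = Mul(Rational(1, 2), Rational(23962, 19709)) = Rational(11981, 19709) ≈ 0.60789)
Function('y')(z, v) = Mul(Pow(Add(-6, v, Mul(7, z)), -1), Add(1, z)) (Function('y')(z, v) = Mul(Add(z, 1), Pow(Add(v, Add(Mul(7, z), -6)), -1)) = Mul(Add(1, z), Pow(Add(v, Add(-6, Mul(7, z))), -1)) = Mul(Add(1, z), Pow(Add(-6, v, Mul(7, z)), -1)) = Mul(Pow(Add(-6, v, Mul(7, z)), -1), Add(1, z)))
Mul(Function('G')(-207, Function('y')(-5, -10)), Pow(D, -1)) = Mul(Mul(7, Pow(Mul(Pow(Add(-6, -10, Mul(7, -5)), -1), Add(1, -5)), -1)), Pow(Rational(11981, 19709), -1)) = Mul(Mul(7, Pow(Mul(Pow(Add(-6, -10, -35), -1), -4), -1)), Rational(19709, 11981)) = Mul(Mul(7, Pow(Mul(Pow(-51, -1), -4), -1)), Rational(19709, 11981)) = Mul(Mul(7, Pow(Mul(Rational(-1, 51), -4), -1)), Rational(19709, 11981)) = Mul(Mul(7, Pow(Rational(4, 51), -1)), Rational(19709, 11981)) = Mul(Mul(7, Rational(51, 4)), Rational(19709, 11981)) = Mul(Rational(357, 4), Rational(19709, 11981)) = Rational(7036113, 47924)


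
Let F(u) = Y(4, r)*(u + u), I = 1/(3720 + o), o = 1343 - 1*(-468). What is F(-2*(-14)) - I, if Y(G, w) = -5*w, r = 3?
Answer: -4646041/5531 ≈ -840.00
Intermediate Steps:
o = 1811 (o = 1343 + 468 = 1811)
I = 1/5531 (I = 1/(3720 + 1811) = 1/5531 ≈ 0.00018080)
F(u) = -30*u (F(u) = (-5*3)*(u + u) = -30*u)
F(-2*(-14)) - I = -(-60)*(-14) - 1*1/5531 = -30*28 - 1/5531 = -840 - 1/5531 = -4646041/5531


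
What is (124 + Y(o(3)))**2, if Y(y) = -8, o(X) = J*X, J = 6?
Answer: 13456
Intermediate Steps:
o(X) = 6*X
(124 + Y(o(3)))**2 = (124 - 8)**2 = 116**2 = 13456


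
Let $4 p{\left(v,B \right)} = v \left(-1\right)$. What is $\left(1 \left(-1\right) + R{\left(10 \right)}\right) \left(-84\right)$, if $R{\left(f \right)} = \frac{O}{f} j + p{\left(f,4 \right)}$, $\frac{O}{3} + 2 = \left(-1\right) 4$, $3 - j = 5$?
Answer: $- \frac{42}{5} \approx -8.4$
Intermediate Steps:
$j = -2$ ($j = 3 - 5 = -2$)
$O = -18$ ($O = -6 + 3 \left(\left(-1\right) 4\right) = -6 + 3 \left(-4\right) = -6 - 12 = -18$)
$p{\left(v,B \right)} = - \frac{v}{4}$ ($p{\left(v,B \right)} = \frac{v \left(-1\right)}{4} = \frac{\left(-1\right) v}{4} = - \frac{v}{4}$)
$R{\left(f \right)} = \frac{36}{f} - \frac{f}{4}$ ($R{\left(f \right)} = - \frac{18}{f} \left(-2\right) - \frac{f}{4} = \frac{36}{f} - \frac{f}{4}$)
$\left(1 \left(-1\right) + R{\left(10 \right)}\right) \left(-84\right) = \left(1 \left(-1\right) + \left(\frac{36}{10} - \frac{5}{2}\right)\right) \left(-84\right) = \left(-1 + \left(36 \cdot \frac{1}{10} - \frac{5}{2}\right)\right) \left(-84\right) = \left(-1 + \left(\frac{18}{5} - \frac{5}{2}\right)\right) \left(-84\right) = \left(-1 + \frac{11}{10}\right) \left(-84\right) = \frac{1}{10} \left(-84\right) = - \frac{42}{5}$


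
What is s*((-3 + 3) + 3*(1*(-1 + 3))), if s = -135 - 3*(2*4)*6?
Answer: -1674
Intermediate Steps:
s = -279 (s = -135 - 3*8*6 = -135 - 24*6 = -135 - 1*144 = -135 - 144 = -279)
s*((-3 + 3) + 3*(1*(-1 + 3))) = -279*((-3 + 3) + 3*(1*(-1 + 3))) = -279*(0 + 3*(1*2)) = -279*(0 + 3*2) = -279*(0 + 6) = -279*6 = -1674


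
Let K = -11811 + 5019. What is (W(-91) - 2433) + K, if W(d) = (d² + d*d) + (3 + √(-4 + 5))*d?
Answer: 6973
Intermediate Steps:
K = -6792
W(d) = 2*d² + 4*d (W(d) = (d² + d²) + (3 + √1)*d = 2*d² + (3 + 1)*d = 2*d² + 4*d)
(W(-91) - 2433) + K = (2*(-91)*(2 - 91) - 2433) - 6792 = (2*(-91)*(-89) - 2433) - 6792 = (16198 - 2433) - 6792 = 13765 - 6792 = 6973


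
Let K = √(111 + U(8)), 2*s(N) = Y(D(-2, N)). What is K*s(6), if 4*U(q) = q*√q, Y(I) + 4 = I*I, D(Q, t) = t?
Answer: 16*√(111 + 4*√2) ≈ 172.81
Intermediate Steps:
Y(I) = -4 + I² (Y(I) = -4 + I*I = -4 + I²)
U(q) = q^(3/2)/4 (U(q) = (q*√q)/4 = q^(3/2)/4)
s(N) = -2 + N²/2 (s(N) = (-4 + N²)/2 = -2 + N²/2)
K = √(111 + 4*√2) (K = √(111 + 8^(3/2)/4) = √(111 + (16*√2)/4) = √(111 + 4*√2) ≈ 10.801)
K*s(6) = √(111 + 4*√2)*(-2 + (½)*6²) = √(111 + 4*√2)*(-2 + (½)*36) = √(111 + 4*√2)*(-2 + 18) = √(111 + 4*√2)*16 = 16*√(111 + 4*√2)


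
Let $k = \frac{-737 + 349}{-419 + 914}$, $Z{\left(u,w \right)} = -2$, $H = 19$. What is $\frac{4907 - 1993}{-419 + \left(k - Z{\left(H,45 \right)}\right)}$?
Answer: $- \frac{1442430}{206803} \approx -6.9749$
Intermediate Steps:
$k = - \frac{388}{495} \approx -0.78384$
$\frac{4907 - 1993}{-419 + \left(k - Z{\left(H,45 \right)}\right)} = \frac{4907 - 1993}{-419 - - \frac{602}{495}} = \frac{2914}{-419 + \left(- \frac{388}{495} + 2\right)} = \frac{2914}{-419 + \frac{602}{495}} = \frac{2914}{- \frac{206803}{495}} = 2914 \left(- \frac{495}{206803}\right) = - \frac{1442430}{206803}$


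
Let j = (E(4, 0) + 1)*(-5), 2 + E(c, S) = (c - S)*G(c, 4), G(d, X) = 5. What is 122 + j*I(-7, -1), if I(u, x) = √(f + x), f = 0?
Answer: 122 - 95*I ≈ 122.0 - 95.0*I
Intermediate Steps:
E(c, S) = -2 - 5*S + 5*c (E(c, S) = -2 + (c - S)*5 = -2 + (-5*S + 5*c) = -2 - 5*S + 5*c)
j = -95 (j = ((-2 - 5*0 + 5*4) + 1)*(-5) = ((-2 + 0 + 20) + 1)*(-5) = (18 + 1)*(-5) = 19*(-5) = -95)
I(u, x) = √x (I(u, x) = √(0 + x) = √x)
122 + j*I(-7, -1) = 122 - 95*I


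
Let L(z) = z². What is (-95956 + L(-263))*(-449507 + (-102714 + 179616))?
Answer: 9980970135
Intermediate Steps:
(-95956 + L(-263))*(-449507 + (-102714 + 179616)) = (-95956 + (-263)²)*(-449507 + (-102714 + 179616)) = (-95956 + 69169)*(-449507 + 76902) = -26787*(-372605) = 9980970135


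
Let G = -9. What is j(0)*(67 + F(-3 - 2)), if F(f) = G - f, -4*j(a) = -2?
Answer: 63/2 ≈ 31.500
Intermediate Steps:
j(a) = 1/2 (j(a) = -1/4*(-2) = 1/2)
F(f) = -9 - f
j(0)*(67 + F(-3 - 2)) = (67 + (-9 - (-3 - 2)))/2 = (67 + (-9 - 1*(-5)))/2 = (67 + (-9 + 5))/2 = (67 - 4)/2 = (1/2)*63 = 63/2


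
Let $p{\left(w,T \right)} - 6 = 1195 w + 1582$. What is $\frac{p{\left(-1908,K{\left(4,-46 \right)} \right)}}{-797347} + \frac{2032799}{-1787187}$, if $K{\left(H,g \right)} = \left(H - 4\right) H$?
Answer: $\frac{2451209354011}{1425008192889} \approx 1.7201$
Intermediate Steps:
$K{\left(H,g \right)} = H \left(-4 + H\right)$ ($K{\left(H,g \right)} = \left(-4 + H\right) H = H \left(-4 + H\right)$)
$p{\left(w,T \right)} = 1588 + 1195 w$ ($p{\left(w,T \right)} = 6 + \left(1195 w + 1582\right) = 6 + \left(1582 + 1195 w\right) = 1588 + 1195 w$)
$\frac{p{\left(-1908,K{\left(4,-46 \right)} \right)}}{-797347} + \frac{2032799}{-1787187} = \frac{1588 + 1195 \left(-1908\right)}{-797347} + \frac{2032799}{-1787187} = \left(1588 - 2280060\right) \left(- \frac{1}{797347}\right) + 2032799 \left(- \frac{1}{1787187}\right) = \left(-2278472\right) \left(- \frac{1}{797347}\right) - \frac{2032799}{1787187} = \frac{2278472}{797347} - \frac{2032799}{1787187} = \frac{2451209354011}{1425008192889}$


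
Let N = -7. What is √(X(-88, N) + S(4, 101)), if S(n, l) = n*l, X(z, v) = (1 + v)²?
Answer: 2*√110 ≈ 20.976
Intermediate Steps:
S(n, l) = l*n
√(X(-88, N) + S(4, 101)) = √((1 - 7)² + 101*4) = √((-6)² + 404) = √(36 + 404) = √440 = 2*√110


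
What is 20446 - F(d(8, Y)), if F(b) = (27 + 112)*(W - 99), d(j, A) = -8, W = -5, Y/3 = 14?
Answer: 34902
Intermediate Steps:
Y = 42 (Y = 3*14 = 42)
F(b) = -14456 (F(b) = (27 + 112)*(-5 - 99) = 139*(-104) = -14456)
20446 - F(d(8, Y)) = 20446 - 1*(-14456) = 20446 + 14456 = 34902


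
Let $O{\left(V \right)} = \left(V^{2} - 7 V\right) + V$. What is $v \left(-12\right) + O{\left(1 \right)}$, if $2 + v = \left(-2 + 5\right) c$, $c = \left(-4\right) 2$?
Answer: $307$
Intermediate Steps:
$c = -8$
$v = -26$ ($v = -2 + \left(-2 + 5\right) \left(-8\right) = -2 + 3 \left(-8\right) = -2 - 24 = -26$)
$O{\left(V \right)} = V^{2} - 6 V$
$v \left(-12\right) + O{\left(1 \right)} = \left(-26\right) \left(-12\right) + 1 \left(-6 + 1\right) = 312 + 1 \left(-5\right) = 312 - 5 = 307$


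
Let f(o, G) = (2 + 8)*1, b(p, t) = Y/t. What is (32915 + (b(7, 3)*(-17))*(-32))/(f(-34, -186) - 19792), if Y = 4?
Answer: -100921/59346 ≈ -1.7006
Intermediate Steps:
b(p, t) = 4/t
f(o, G) = 10 (f(o, G) = 10*1 = 10)
(32915 + (b(7, 3)*(-17))*(-32))/(f(-34, -186) - 19792) = (32915 + ((4/3)*(-17))*(-32))/(10 - 19792) = (32915 + ((4*(⅓))*(-17))*(-32))/(-19782) = (32915 + ((4/3)*(-17))*(-32))*(-1/19782) = (32915 - 68/3*(-32))*(-1/19782) = (32915 + 2176/3)*(-1/19782) = (100921/3)*(-1/19782) = -100921/59346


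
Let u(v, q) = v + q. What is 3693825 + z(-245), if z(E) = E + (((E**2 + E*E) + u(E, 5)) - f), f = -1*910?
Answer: 3814300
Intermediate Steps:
u(v, q) = q + v
f = -910
z(E) = 915 + 2*E + 2*E**2 (z(E) = E + (((E**2 + E*E) + (5 + E)) - 1*(-910)) = E + (((E**2 + E**2) + (5 + E)) + 910) = E + ((2*E**2 + (5 + E)) + 910) = E + ((5 + E + 2*E**2) + 910) = E + (915 + E + 2*E**2) = 915 + 2*E + 2*E**2)
3693825 + z(-245) = 3693825 + (915 + 2*(-245) + 2*(-245)**2) = 3693825 + (915 - 490 + 2*60025) = 3693825 + (915 - 490 + 120050) = 3693825 + 120475 = 3814300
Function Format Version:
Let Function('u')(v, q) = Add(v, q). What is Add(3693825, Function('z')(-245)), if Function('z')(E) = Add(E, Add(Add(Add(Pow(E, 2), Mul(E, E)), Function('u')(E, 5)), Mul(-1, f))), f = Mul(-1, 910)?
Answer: 3814300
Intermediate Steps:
Function('u')(v, q) = Add(q, v)
f = -910
Function('z')(E) = Add(915, Mul(2, E), Mul(2, Pow(E, 2))) (Function('z')(E) = Add(E, Add(Add(Add(Pow(E, 2), Mul(E, E)), Add(5, E)), Mul(-1, -910))) = Add(E, Add(Add(Add(Pow(E, 2), Pow(E, 2)), Add(5, E)), 910)) = Add(E, Add(Add(Mul(2, Pow(E, 2)), Add(5, E)), 910)) = Add(E, Add(Add(5, E, Mul(2, Pow(E, 2))), 910)) = Add(E, Add(915, E, Mul(2, Pow(E, 2)))) = Add(915, Mul(2, E), Mul(2, Pow(E, 2))))
Add(3693825, Function('z')(-245)) = Add(3693825, Add(915, Mul(2, -245), Mul(2, Pow(-245, 2)))) = Add(3693825, Add(915, -490, Mul(2, 60025))) = Add(3693825, Add(915, -490, 120050)) = Add(3693825, 120475) = 3814300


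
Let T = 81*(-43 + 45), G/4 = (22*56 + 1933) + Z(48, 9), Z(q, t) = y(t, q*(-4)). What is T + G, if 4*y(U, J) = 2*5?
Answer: 12832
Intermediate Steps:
y(U, J) = 5/2 (y(U, J) = (2*5)/4 = (¼)*10 = 5/2)
Z(q, t) = 5/2
G = 12670 (G = 4*((22*56 + 1933) + 5/2) = 4*((1232 + 1933) + 5/2) = 4*(3165 + 5/2) = 4*(6335/2) = 12670)
T = 162 (T = 81*2 = 162)
T + G = 162 + 12670 = 12832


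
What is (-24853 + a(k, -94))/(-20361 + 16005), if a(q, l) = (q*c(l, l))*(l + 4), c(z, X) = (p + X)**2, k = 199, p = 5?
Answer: 141889963/4356 ≈ 32573.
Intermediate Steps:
c(z, X) = (5 + X)**2
a(q, l) = q*(5 + l)**2*(4 + l) (a(q, l) = (q*(5 + l)**2)*(l + 4) = (q*(5 + l)**2)*(4 + l) = q*(5 + l)**2*(4 + l))
(-24853 + a(k, -94))/(-20361 + 16005) = (-24853 + 199*(5 - 94)**2*(4 - 94))/(-20361 + 16005) = (-24853 + 199*(-89)**2*(-90))/(-4356) = (-24853 + 199*7921*(-90))*(-1/4356) = (-24853 - 141865110)*(-1/4356) = -141889963*(-1/4356) = 141889963/4356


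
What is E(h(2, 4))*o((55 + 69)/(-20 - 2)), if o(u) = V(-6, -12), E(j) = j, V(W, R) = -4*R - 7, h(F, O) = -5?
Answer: -205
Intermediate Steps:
V(W, R) = -7 - 4*R
o(u) = 41 (o(u) = -7 - 4*(-12) = -7 + 48 = 41)
E(h(2, 4))*o((55 + 69)/(-20 - 2)) = -5*41 = -205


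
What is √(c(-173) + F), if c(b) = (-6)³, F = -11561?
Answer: I*√11777 ≈ 108.52*I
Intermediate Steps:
c(b) = -216
√(c(-173) + F) = √(-216 - 11561) = √(-11777) = I*√11777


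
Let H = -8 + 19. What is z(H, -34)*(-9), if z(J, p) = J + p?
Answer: 207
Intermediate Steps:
H = 11
z(H, -34)*(-9) = (11 - 34)*(-9) = -23*(-9) = 207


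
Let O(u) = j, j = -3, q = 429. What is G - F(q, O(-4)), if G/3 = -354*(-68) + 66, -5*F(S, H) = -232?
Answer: 361838/5 ≈ 72368.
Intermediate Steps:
O(u) = -3
F(S, H) = 232/5 (F(S, H) = -⅕*(-232) = 232/5)
G = 72414 (G = 3*(-354*(-68) + 66) = 3*(24072 + 66) = 3*24138 = 72414)
G - F(q, O(-4)) = 72414 - 1*232/5 = 72414 - 232/5 = 361838/5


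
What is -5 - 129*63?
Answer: -8132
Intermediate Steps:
-5 - 129*63 = -5 - 8127 = -8132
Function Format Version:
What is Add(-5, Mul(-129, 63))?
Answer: -8132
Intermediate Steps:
Add(-5, Mul(-129, 63)) = Add(-5, -8127) = -8132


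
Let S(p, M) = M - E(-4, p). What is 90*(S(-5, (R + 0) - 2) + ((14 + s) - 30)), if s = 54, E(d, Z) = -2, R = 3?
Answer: 3690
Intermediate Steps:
S(p, M) = 2 + M (S(p, M) = M - 1*(-2) = M + 2 = 2 + M)
90*(S(-5, (R + 0) - 2) + ((14 + s) - 30)) = 90*((2 + ((3 + 0) - 2)) + ((14 + 54) - 30)) = 90*((2 + (3 - 2)) + (68 - 30)) = 90*((2 + 1) + 38) = 90*(3 + 38) = 90*41 = 3690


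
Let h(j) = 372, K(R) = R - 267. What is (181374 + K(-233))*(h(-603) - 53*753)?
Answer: -7151215338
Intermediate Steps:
K(R) = -267 + R
(181374 + K(-233))*(h(-603) - 53*753) = (181374 + (-267 - 233))*(372 - 53*753) = (181374 - 500)*(372 - 39909) = 180874*(-39537) = -7151215338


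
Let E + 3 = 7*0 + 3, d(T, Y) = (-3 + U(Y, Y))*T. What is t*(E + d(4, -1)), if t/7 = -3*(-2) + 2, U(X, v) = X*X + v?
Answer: -672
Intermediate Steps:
U(X, v) = v + X² (U(X, v) = X² + v = v + X²)
d(T, Y) = T*(-3 + Y + Y²) (d(T, Y) = (-3 + (Y + Y²))*T = (-3 + Y + Y²)*T = T*(-3 + Y + Y²))
t = 56 (t = 7*(-3*(-2) + 2) = 7*(6 + 2) = 7*8 = 56)
E = 0 (E = -3 + (7*0 + 3) = -3 + (0 + 3) = -3 + 3 = 0)
t*(E + d(4, -1)) = 56*(0 + 4*(-3 - 1 + (-1)²)) = 56*(0 + 4*(-3 - 1 + 1)) = 56*(0 + 4*(-3)) = 56*(0 - 12) = 56*(-12) = -672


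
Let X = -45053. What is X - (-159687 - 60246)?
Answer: 174880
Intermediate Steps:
X - (-159687 - 60246) = -45053 - (-159687 - 60246) = -45053 - 1*(-219933) = -45053 + 219933 = 174880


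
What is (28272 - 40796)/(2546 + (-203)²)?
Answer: -12524/43755 ≈ -0.28623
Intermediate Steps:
(28272 - 40796)/(2546 + (-203)²) = -12524/(2546 + 41209) = -12524/43755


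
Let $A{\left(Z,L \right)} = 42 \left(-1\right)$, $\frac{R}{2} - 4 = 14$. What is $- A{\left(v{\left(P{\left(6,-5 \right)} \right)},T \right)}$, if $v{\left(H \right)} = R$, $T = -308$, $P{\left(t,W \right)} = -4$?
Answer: $42$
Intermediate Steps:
$R = 36$ ($R = 8 + 2 \cdot 14 = 8 + 28 = 36$)
$v{\left(H \right)} = 36$
$A{\left(Z,L \right)} = -42$
$- A{\left(v{\left(P{\left(6,-5 \right)} \right)},T \right)} = \left(-1\right) \left(-42\right) = 42$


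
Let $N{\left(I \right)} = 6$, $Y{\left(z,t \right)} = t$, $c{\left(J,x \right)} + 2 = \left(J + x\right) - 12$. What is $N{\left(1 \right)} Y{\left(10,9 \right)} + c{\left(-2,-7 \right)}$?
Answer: $31$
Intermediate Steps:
$c{\left(J,x \right)} = -14 + J + x$ ($c{\left(J,x \right)} = -2 - \left(12 - J - x\right) = -2 + \left(-12 + J + x\right) = -14 + J + x$)
$N{\left(1 \right)} Y{\left(10,9 \right)} + c{\left(-2,-7 \right)} = 6 \cdot 9 - 23 = 54 - 23 = 31$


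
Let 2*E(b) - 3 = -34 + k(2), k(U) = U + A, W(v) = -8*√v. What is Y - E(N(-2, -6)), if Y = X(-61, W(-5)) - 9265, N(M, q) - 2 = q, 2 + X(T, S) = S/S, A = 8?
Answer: -18511/2 ≈ -9255.5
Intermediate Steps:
k(U) = 8 + U (k(U) = U + 8 = 8 + U)
X(T, S) = -1 (X(T, S) = -2 + S/S = -2 + 1 = -1)
N(M, q) = 2 + q
E(b) = -21/2 (E(b) = 3/2 + (-34 + (8 + 2))/2 = 3/2 + (-34 + 10)/2 = 3/2 + (½)*(-24) = 3/2 - 12 = -21/2)
Y = -9266 (Y = -1 - 9265 = -9266)
Y - E(N(-2, -6)) = -9266 - 1*(-21/2) = -9266 + 21/2 = -18511/2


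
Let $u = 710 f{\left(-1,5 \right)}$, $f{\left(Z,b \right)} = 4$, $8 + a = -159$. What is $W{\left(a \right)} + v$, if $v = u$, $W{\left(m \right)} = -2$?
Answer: $2838$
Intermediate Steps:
$a = -167$ ($a = -8 - 159 = -167$)
$u = 2840$ ($u = 710 \cdot 4 = 2840$)
$v = 2840$
$W{\left(a \right)} + v = -2 + 2840 = 2838$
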